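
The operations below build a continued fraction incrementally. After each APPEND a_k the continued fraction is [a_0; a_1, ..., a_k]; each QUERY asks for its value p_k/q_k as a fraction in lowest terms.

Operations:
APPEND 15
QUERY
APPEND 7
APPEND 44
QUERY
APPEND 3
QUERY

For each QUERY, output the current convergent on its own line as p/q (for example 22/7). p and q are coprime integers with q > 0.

APPEND 15: p_0 = 15·1 + 0 = 15, q_0 = 15·0 + 1 = 1 → 15/1
APPEND 7: p_1 = 7·15 + 1 = 106, q_1 = 7·1 + 0 = 7 → 106/7
APPEND 44: p_2 = 44·106 + 15 = 4679, q_2 = 44·7 + 1 = 309 → 4679/309
APPEND 3: p_3 = 3·4679 + 106 = 14143, q_3 = 3·309 + 7 = 934 → 14143/934

15/1
4679/309
14143/934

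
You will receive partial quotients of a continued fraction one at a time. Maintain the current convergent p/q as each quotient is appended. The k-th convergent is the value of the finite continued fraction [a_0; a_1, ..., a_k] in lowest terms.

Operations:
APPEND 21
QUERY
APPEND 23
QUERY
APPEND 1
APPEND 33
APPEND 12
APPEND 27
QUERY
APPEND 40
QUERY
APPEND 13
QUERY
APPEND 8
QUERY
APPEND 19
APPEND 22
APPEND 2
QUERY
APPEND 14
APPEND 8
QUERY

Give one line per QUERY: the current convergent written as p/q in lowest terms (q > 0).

21/1
484/23
5587060/265523
223688693/10630724
2913540069/138464935
23532009245/1118350204
20298041226070/964657046903
2373070736587294/112779326012407

APPEND 21: p_0 = 21·1 + 0 = 21, q_0 = 21·0 + 1 = 1 → 21/1
APPEND 23: p_1 = 23·21 + 1 = 484, q_1 = 23·1 + 0 = 23 → 484/23
APPEND 1: p_2 = 1·484 + 21 = 505, q_2 = 1·23 + 1 = 24 → 505/24
APPEND 33: p_3 = 33·505 + 484 = 17149, q_3 = 33·24 + 23 = 815 → 17149/815
APPEND 12: p_4 = 12·17149 + 505 = 206293, q_4 = 12·815 + 24 = 9804 → 206293/9804
APPEND 27: p_5 = 27·206293 + 17149 = 5587060, q_5 = 27·9804 + 815 = 265523 → 5587060/265523
APPEND 40: p_6 = 40·5587060 + 206293 = 223688693, q_6 = 40·265523 + 9804 = 10630724 → 223688693/10630724
APPEND 13: p_7 = 13·223688693 + 5587060 = 2913540069, q_7 = 13·10630724 + 265523 = 138464935 → 2913540069/138464935
APPEND 8: p_8 = 8·2913540069 + 223688693 = 23532009245, q_8 = 8·138464935 + 10630724 = 1118350204 → 23532009245/1118350204
APPEND 19: p_9 = 19·23532009245 + 2913540069 = 450021715724, q_9 = 19·1118350204 + 138464935 = 21387118811 → 450021715724/21387118811
APPEND 22: p_10 = 22·450021715724 + 23532009245 = 9924009755173, q_10 = 22·21387118811 + 1118350204 = 471634964046 → 9924009755173/471634964046
APPEND 2: p_11 = 2·9924009755173 + 450021715724 = 20298041226070, q_11 = 2·471634964046 + 21387118811 = 964657046903 → 20298041226070/964657046903
APPEND 14: p_12 = 14·20298041226070 + 9924009755173 = 294096586920153, q_12 = 14·964657046903 + 471634964046 = 13976833620688 → 294096586920153/13976833620688
APPEND 8: p_13 = 8·294096586920153 + 20298041226070 = 2373070736587294, q_13 = 8·13976833620688 + 964657046903 = 112779326012407 → 2373070736587294/112779326012407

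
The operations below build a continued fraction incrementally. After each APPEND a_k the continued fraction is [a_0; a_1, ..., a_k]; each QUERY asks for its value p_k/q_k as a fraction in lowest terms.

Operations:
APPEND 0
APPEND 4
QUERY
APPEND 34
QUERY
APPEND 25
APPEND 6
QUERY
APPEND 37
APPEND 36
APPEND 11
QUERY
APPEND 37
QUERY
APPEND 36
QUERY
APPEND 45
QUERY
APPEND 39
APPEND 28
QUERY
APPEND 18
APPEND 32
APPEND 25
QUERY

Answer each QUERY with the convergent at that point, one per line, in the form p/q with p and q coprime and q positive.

APPEND 0: p_0 = 0·1 + 0 = 0, q_0 = 0·0 + 1 = 1 → 0/1
APPEND 4: p_1 = 4·0 + 1 = 1, q_1 = 4·1 + 0 = 4 → 1/4
APPEND 34: p_2 = 34·1 + 0 = 34, q_2 = 34·4 + 1 = 137 → 34/137
APPEND 25: p_3 = 25·34 + 1 = 851, q_3 = 25·137 + 4 = 3429 → 851/3429
APPEND 6: p_4 = 6·851 + 34 = 5140, q_4 = 6·3429 + 137 = 20711 → 5140/20711
APPEND 37: p_5 = 37·5140 + 851 = 191031, q_5 = 37·20711 + 3429 = 769736 → 191031/769736
APPEND 36: p_6 = 36·191031 + 5140 = 6882256, q_6 = 36·769736 + 20711 = 27731207 → 6882256/27731207
APPEND 11: p_7 = 11·6882256 + 191031 = 75895847, q_7 = 11·27731207 + 769736 = 305813013 → 75895847/305813013
APPEND 37: p_8 = 37·75895847 + 6882256 = 2815028595, q_8 = 37·305813013 + 27731207 = 11342812688 → 2815028595/11342812688
APPEND 36: p_9 = 36·2815028595 + 75895847 = 101416925267, q_9 = 36·11342812688 + 305813013 = 408647069781 → 101416925267/408647069781
APPEND 45: p_10 = 45·101416925267 + 2815028595 = 4566576665610, q_10 = 45·408647069781 + 11342812688 = 18400460952833 → 4566576665610/18400460952833
APPEND 39: p_11 = 39·4566576665610 + 101416925267 = 178197906884057, q_11 = 39·18400460952833 + 408647069781 = 718026624230268 → 178197906884057/718026624230268
APPEND 28: p_12 = 28·178197906884057 + 4566576665610 = 4994107969419206, q_12 = 28·718026624230268 + 18400460952833 = 20123145939400337 → 4994107969419206/20123145939400337
APPEND 18: p_13 = 18·4994107969419206 + 178197906884057 = 90072141356429765, q_13 = 18·20123145939400337 + 718026624230268 = 362934653533436334 → 90072141356429765/362934653533436334
APPEND 32: p_14 = 32·90072141356429765 + 4994107969419206 = 2887302631375171686, q_14 = 32·362934653533436334 + 20123145939400337 = 11634032059009363025 → 2887302631375171686/11634032059009363025
APPEND 25: p_15 = 25·2887302631375171686 + 90072141356429765 = 72272637925735721915, q_15 = 25·11634032059009363025 + 362934653533436334 = 291213736128767511959 → 72272637925735721915/291213736128767511959

1/4
34/137
5140/20711
75895847/305813013
2815028595/11342812688
101416925267/408647069781
4566576665610/18400460952833
4994107969419206/20123145939400337
72272637925735721915/291213736128767511959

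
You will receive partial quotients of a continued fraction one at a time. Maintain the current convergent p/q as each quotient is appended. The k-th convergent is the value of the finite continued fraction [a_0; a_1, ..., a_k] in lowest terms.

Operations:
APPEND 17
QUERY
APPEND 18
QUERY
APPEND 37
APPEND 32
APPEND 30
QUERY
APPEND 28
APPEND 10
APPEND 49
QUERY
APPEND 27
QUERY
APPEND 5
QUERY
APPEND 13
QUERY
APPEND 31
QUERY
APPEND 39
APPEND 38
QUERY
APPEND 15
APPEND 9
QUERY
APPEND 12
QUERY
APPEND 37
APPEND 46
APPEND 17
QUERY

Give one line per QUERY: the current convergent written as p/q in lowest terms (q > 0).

APPEND 17: p_0 = 17·1 + 0 = 17, q_0 = 17·0 + 1 = 1 → 17/1
APPEND 18: p_1 = 18·17 + 1 = 307, q_1 = 18·1 + 0 = 18 → 307/18
APPEND 37: p_2 = 37·307 + 17 = 11376, q_2 = 37·18 + 1 = 667 → 11376/667
APPEND 32: p_3 = 32·11376 + 307 = 364339, q_3 = 32·667 + 18 = 21362 → 364339/21362
APPEND 30: p_4 = 30·364339 + 11376 = 10941546, q_4 = 30·21362 + 667 = 641527 → 10941546/641527
APPEND 28: p_5 = 28·10941546 + 364339 = 306727627, q_5 = 28·641527 + 21362 = 17984118 → 306727627/17984118
APPEND 10: p_6 = 10·306727627 + 10941546 = 3078217816, q_6 = 10·17984118 + 641527 = 180482707 → 3078217816/180482707
APPEND 49: p_7 = 49·3078217816 + 306727627 = 151139400611, q_7 = 49·180482707 + 17984118 = 8861636761 → 151139400611/8861636761
APPEND 27: p_8 = 27·151139400611 + 3078217816 = 4083842034313, q_8 = 27·8861636761 + 180482707 = 239444675254 → 4083842034313/239444675254
APPEND 5: p_9 = 5·4083842034313 + 151139400611 = 20570349572176, q_9 = 5·239444675254 + 8861636761 = 1206085013031 → 20570349572176/1206085013031
APPEND 13: p_10 = 13·20570349572176 + 4083842034313 = 271498386472601, q_10 = 13·1206085013031 + 239444675254 = 15918549844657 → 271498386472601/15918549844657
APPEND 31: p_11 = 31·271498386472601 + 20570349572176 = 8437020330222807, q_11 = 31·15918549844657 + 1206085013031 = 494681130197398 → 8437020330222807/494681130197398
APPEND 39: p_12 = 39·8437020330222807 + 271498386472601 = 329315291265162074, q_12 = 39·494681130197398 + 15918549844657 = 19308482627543179 → 329315291265162074/19308482627543179
APPEND 38: p_13 = 38·329315291265162074 + 8437020330222807 = 12522418088406381619, q_13 = 38·19308482627543179 + 494681130197398 = 734217020976838200 → 12522418088406381619/734217020976838200
APPEND 15: p_14 = 15·12522418088406381619 + 329315291265162074 = 188165586617360886359, q_14 = 15·734217020976838200 + 19308482627543179 = 11032563797280116179 → 188165586617360886359/11032563797280116179
APPEND 9: p_15 = 9·188165586617360886359 + 12522418088406381619 = 1706012697644654358850, q_15 = 9·11032563797280116179 + 734217020976838200 = 100027291196497883811 → 1706012697644654358850/100027291196497883811
APPEND 12: p_16 = 12·1706012697644654358850 + 188165586617360886359 = 20660317958353213192559, q_16 = 12·100027291196497883811 + 11032563797280116179 = 1211360058155254721911 → 20660317958353213192559/1211360058155254721911
APPEND 37: p_17 = 37·20660317958353213192559 + 1706012697644654358850 = 766137777156713542483533, q_17 = 37·1211360058155254721911 + 100027291196497883811 = 44920349442940922594518 → 766137777156713542483533/44920349442940922594518
APPEND 46: p_18 = 46·766137777156713542483533 + 20660317958353213192559 = 35262998067167176167435077, q_18 = 46·44920349442940922594518 + 1211360058155254721911 = 2067547434433437694069739 → 35262998067167176167435077/2067547434433437694069739
APPEND 17: p_19 = 17·35262998067167176167435077 + 766137777156713542483533 = 600237104918998708388879842, q_19 = 17·2067547434433437694069739 + 44920349442940922594518 = 35193226734811381721780081 → 600237104918998708388879842/35193226734811381721780081

17/1
307/18
10941546/641527
151139400611/8861636761
4083842034313/239444675254
20570349572176/1206085013031
271498386472601/15918549844657
8437020330222807/494681130197398
12522418088406381619/734217020976838200
1706012697644654358850/100027291196497883811
20660317958353213192559/1211360058155254721911
600237104918998708388879842/35193226734811381721780081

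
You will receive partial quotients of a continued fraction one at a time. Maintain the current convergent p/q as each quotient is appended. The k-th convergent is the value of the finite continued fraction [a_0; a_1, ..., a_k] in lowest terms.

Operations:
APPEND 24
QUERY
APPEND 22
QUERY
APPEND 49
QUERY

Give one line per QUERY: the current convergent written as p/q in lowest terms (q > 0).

APPEND 24: p_0 = 24·1 + 0 = 24, q_0 = 24·0 + 1 = 1 → 24/1
APPEND 22: p_1 = 22·24 + 1 = 529, q_1 = 22·1 + 0 = 22 → 529/22
APPEND 49: p_2 = 49·529 + 24 = 25945, q_2 = 49·22 + 1 = 1079 → 25945/1079

24/1
529/22
25945/1079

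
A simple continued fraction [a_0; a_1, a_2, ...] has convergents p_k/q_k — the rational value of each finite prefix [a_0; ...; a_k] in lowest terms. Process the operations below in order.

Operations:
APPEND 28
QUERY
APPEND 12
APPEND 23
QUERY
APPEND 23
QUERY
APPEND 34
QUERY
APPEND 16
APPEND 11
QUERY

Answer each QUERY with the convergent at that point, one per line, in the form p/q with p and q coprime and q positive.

APPEND 28: p_0 = 28·1 + 0 = 28, q_0 = 28·0 + 1 = 1 → 28/1
APPEND 12: p_1 = 12·28 + 1 = 337, q_1 = 12·1 + 0 = 12 → 337/12
APPEND 23: p_2 = 23·337 + 28 = 7779, q_2 = 23·12 + 1 = 277 → 7779/277
APPEND 23: p_3 = 23·7779 + 337 = 179254, q_3 = 23·277 + 12 = 6383 → 179254/6383
APPEND 34: p_4 = 34·179254 + 7779 = 6102415, q_4 = 34·6383 + 277 = 217299 → 6102415/217299
APPEND 16: p_5 = 16·6102415 + 179254 = 97817894, q_5 = 16·217299 + 6383 = 3483167 → 97817894/3483167
APPEND 11: p_6 = 11·97817894 + 6102415 = 1082099249, q_6 = 11·3483167 + 217299 = 38532136 → 1082099249/38532136

28/1
7779/277
179254/6383
6102415/217299
1082099249/38532136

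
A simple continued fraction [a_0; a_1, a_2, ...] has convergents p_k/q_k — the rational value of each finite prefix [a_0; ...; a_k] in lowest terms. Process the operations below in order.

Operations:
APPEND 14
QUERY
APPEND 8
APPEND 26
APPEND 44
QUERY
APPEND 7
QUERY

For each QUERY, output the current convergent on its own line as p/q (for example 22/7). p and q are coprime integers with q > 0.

14/1
130001/9204
912959/64637

APPEND 14: p_0 = 14·1 + 0 = 14, q_0 = 14·0 + 1 = 1 → 14/1
APPEND 8: p_1 = 8·14 + 1 = 113, q_1 = 8·1 + 0 = 8 → 113/8
APPEND 26: p_2 = 26·113 + 14 = 2952, q_2 = 26·8 + 1 = 209 → 2952/209
APPEND 44: p_3 = 44·2952 + 113 = 130001, q_3 = 44·209 + 8 = 9204 → 130001/9204
APPEND 7: p_4 = 7·130001 + 2952 = 912959, q_4 = 7·9204 + 209 = 64637 → 912959/64637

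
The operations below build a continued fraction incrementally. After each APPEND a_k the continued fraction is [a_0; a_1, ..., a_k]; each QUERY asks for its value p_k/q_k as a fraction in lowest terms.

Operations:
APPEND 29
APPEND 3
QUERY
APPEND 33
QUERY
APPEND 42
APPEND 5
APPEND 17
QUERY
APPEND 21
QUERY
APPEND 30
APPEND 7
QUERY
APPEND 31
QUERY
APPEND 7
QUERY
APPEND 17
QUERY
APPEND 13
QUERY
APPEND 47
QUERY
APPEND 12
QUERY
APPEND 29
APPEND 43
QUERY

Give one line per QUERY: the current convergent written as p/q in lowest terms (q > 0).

88/3
2933/100
10651425/363158
224299228/7647433
47401697083/1616150469
1476192237838/50330450687
10380747361949/353929305278
177948897390971/6067128640413
2323716413444572/79226601630647
109392620329285855/3729717405280822
1315035160364874832/44835835465000511
1645867762809523082101/56115500508747713074

APPEND 29: p_0 = 29·1 + 0 = 29, q_0 = 29·0 + 1 = 1 → 29/1
APPEND 3: p_1 = 3·29 + 1 = 88, q_1 = 3·1 + 0 = 3 → 88/3
APPEND 33: p_2 = 33·88 + 29 = 2933, q_2 = 33·3 + 1 = 100 → 2933/100
APPEND 42: p_3 = 42·2933 + 88 = 123274, q_3 = 42·100 + 3 = 4203 → 123274/4203
APPEND 5: p_4 = 5·123274 + 2933 = 619303, q_4 = 5·4203 + 100 = 21115 → 619303/21115
APPEND 17: p_5 = 17·619303 + 123274 = 10651425, q_5 = 17·21115 + 4203 = 363158 → 10651425/363158
APPEND 21: p_6 = 21·10651425 + 619303 = 224299228, q_6 = 21·363158 + 21115 = 7647433 → 224299228/7647433
APPEND 30: p_7 = 30·224299228 + 10651425 = 6739628265, q_7 = 30·7647433 + 363158 = 229786148 → 6739628265/229786148
APPEND 7: p_8 = 7·6739628265 + 224299228 = 47401697083, q_8 = 7·229786148 + 7647433 = 1616150469 → 47401697083/1616150469
APPEND 31: p_9 = 31·47401697083 + 6739628265 = 1476192237838, q_9 = 31·1616150469 + 229786148 = 50330450687 → 1476192237838/50330450687
APPEND 7: p_10 = 7·1476192237838 + 47401697083 = 10380747361949, q_10 = 7·50330450687 + 1616150469 = 353929305278 → 10380747361949/353929305278
APPEND 17: p_11 = 17·10380747361949 + 1476192237838 = 177948897390971, q_11 = 17·353929305278 + 50330450687 = 6067128640413 → 177948897390971/6067128640413
APPEND 13: p_12 = 13·177948897390971 + 10380747361949 = 2323716413444572, q_12 = 13·6067128640413 + 353929305278 = 79226601630647 → 2323716413444572/79226601630647
APPEND 47: p_13 = 47·2323716413444572 + 177948897390971 = 109392620329285855, q_13 = 47·79226601630647 + 6067128640413 = 3729717405280822 → 109392620329285855/3729717405280822
APPEND 12: p_14 = 12·109392620329285855 + 2323716413444572 = 1315035160364874832, q_14 = 12·3729717405280822 + 79226601630647 = 44835835465000511 → 1315035160364874832/44835835465000511
APPEND 29: p_15 = 29·1315035160364874832 + 109392620329285855 = 38245412270910655983, q_15 = 29·44835835465000511 + 3729717405280822 = 1303968945890295641 → 38245412270910655983/1303968945890295641
APPEND 43: p_16 = 43·38245412270910655983 + 1315035160364874832 = 1645867762809523082101, q_16 = 43·1303968945890295641 + 44835835465000511 = 56115500508747713074 → 1645867762809523082101/56115500508747713074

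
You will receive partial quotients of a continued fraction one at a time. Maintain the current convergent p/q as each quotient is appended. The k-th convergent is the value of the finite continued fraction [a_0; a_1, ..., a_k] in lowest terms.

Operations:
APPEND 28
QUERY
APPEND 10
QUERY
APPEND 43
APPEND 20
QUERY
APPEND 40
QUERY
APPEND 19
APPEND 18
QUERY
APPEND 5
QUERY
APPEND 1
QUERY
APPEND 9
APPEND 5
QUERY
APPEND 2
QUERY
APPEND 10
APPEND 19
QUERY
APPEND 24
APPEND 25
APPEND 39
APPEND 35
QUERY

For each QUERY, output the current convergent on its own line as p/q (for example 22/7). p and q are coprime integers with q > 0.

APPEND 28: p_0 = 28·1 + 0 = 28, q_0 = 28·0 + 1 = 1 → 28/1
APPEND 10: p_1 = 10·28 + 1 = 281, q_1 = 10·1 + 0 = 10 → 281/10
APPEND 43: p_2 = 43·281 + 28 = 12111, q_2 = 43·10 + 1 = 431 → 12111/431
APPEND 20: p_3 = 20·12111 + 281 = 242501, q_3 = 20·431 + 10 = 8630 → 242501/8630
APPEND 40: p_4 = 40·242501 + 12111 = 9712151, q_4 = 40·8630 + 431 = 345631 → 9712151/345631
APPEND 19: p_5 = 19·9712151 + 242501 = 184773370, q_5 = 19·345631 + 8630 = 6575619 → 184773370/6575619
APPEND 18: p_6 = 18·184773370 + 9712151 = 3335632811, q_6 = 18·6575619 + 345631 = 118706773 → 3335632811/118706773
APPEND 5: p_7 = 5·3335632811 + 184773370 = 16862937425, q_7 = 5·118706773 + 6575619 = 600109484 → 16862937425/600109484
APPEND 1: p_8 = 1·16862937425 + 3335632811 = 20198570236, q_8 = 1·600109484 + 118706773 = 718816257 → 20198570236/718816257
APPEND 9: p_9 = 9·20198570236 + 16862937425 = 198650069549, q_9 = 9·718816257 + 600109484 = 7069455797 → 198650069549/7069455797
APPEND 5: p_10 = 5·198650069549 + 20198570236 = 1013448917981, q_10 = 5·7069455797 + 718816257 = 36066095242 → 1013448917981/36066095242
APPEND 2: p_11 = 2·1013448917981 + 198650069549 = 2225547905511, q_11 = 2·36066095242 + 7069455797 = 79201646281 → 2225547905511/79201646281
APPEND 10: p_12 = 10·2225547905511 + 1013448917981 = 23268927973091, q_12 = 10·79201646281 + 36066095242 = 828082558052 → 23268927973091/828082558052
APPEND 19: p_13 = 19·23268927973091 + 2225547905511 = 444335179394240, q_13 = 19·828082558052 + 79201646281 = 15812770249269 → 444335179394240/15812770249269
APPEND 24: p_14 = 24·444335179394240 + 23268927973091 = 10687313233434851, q_14 = 24·15812770249269 + 828082558052 = 380334568540508 → 10687313233434851/380334568540508
APPEND 25: p_15 = 25·10687313233434851 + 444335179394240 = 267627166015265515, q_15 = 25·380334568540508 + 15812770249269 = 9524176983761969 → 267627166015265515/9524176983761969
APPEND 39: p_16 = 39·267627166015265515 + 10687313233434851 = 10448146787828789936, q_16 = 39·9524176983761969 + 380334568540508 = 371823236935257299 → 10448146787828789936/371823236935257299
APPEND 35: p_17 = 35·10448146787828789936 + 267627166015265515 = 365952764740022913275, q_17 = 35·371823236935257299 + 9524176983761969 = 13023337469717767434 → 365952764740022913275/13023337469717767434

28/1
281/10
242501/8630
9712151/345631
3335632811/118706773
16862937425/600109484
20198570236/718816257
1013448917981/36066095242
2225547905511/79201646281
444335179394240/15812770249269
365952764740022913275/13023337469717767434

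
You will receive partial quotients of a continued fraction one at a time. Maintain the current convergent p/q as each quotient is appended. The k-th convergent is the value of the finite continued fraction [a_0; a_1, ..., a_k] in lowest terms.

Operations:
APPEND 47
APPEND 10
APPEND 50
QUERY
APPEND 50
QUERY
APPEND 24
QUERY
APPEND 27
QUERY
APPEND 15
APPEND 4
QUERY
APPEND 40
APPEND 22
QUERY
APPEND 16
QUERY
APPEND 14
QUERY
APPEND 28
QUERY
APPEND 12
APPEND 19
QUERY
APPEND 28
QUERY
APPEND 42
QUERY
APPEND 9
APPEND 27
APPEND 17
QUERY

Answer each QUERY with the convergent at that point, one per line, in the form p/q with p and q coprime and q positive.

23597/501
1180321/25060
28351301/601941
766665448/16277467
46879997532/995333251
41554901152154/882273400943
666765146668765/14156432509074
9376266954514864/199072328527979
263202239873084957/5588181631292486
60451462003072237569/1283475967808010895
1695808739231454186280/36004584350528342871
71284418509724148061329/1513476018689998411477
297109399764969752416633453/6308081918495566434230549

APPEND 47: p_0 = 47·1 + 0 = 47, q_0 = 47·0 + 1 = 1 → 47/1
APPEND 10: p_1 = 10·47 + 1 = 471, q_1 = 10·1 + 0 = 10 → 471/10
APPEND 50: p_2 = 50·471 + 47 = 23597, q_2 = 50·10 + 1 = 501 → 23597/501
APPEND 50: p_3 = 50·23597 + 471 = 1180321, q_3 = 50·501 + 10 = 25060 → 1180321/25060
APPEND 24: p_4 = 24·1180321 + 23597 = 28351301, q_4 = 24·25060 + 501 = 601941 → 28351301/601941
APPEND 27: p_5 = 27·28351301 + 1180321 = 766665448, q_5 = 27·601941 + 25060 = 16277467 → 766665448/16277467
APPEND 15: p_6 = 15·766665448 + 28351301 = 11528333021, q_6 = 15·16277467 + 601941 = 244763946 → 11528333021/244763946
APPEND 4: p_7 = 4·11528333021 + 766665448 = 46879997532, q_7 = 4·244763946 + 16277467 = 995333251 → 46879997532/995333251
APPEND 40: p_8 = 40·46879997532 + 11528333021 = 1886728234301, q_8 = 40·995333251 + 244763946 = 40058093986 → 1886728234301/40058093986
APPEND 22: p_9 = 22·1886728234301 + 46879997532 = 41554901152154, q_9 = 22·40058093986 + 995333251 = 882273400943 → 41554901152154/882273400943
APPEND 16: p_10 = 16·41554901152154 + 1886728234301 = 666765146668765, q_10 = 16·882273400943 + 40058093986 = 14156432509074 → 666765146668765/14156432509074
APPEND 14: p_11 = 14·666765146668765 + 41554901152154 = 9376266954514864, q_11 = 14·14156432509074 + 882273400943 = 199072328527979 → 9376266954514864/199072328527979
APPEND 28: p_12 = 28·9376266954514864 + 666765146668765 = 263202239873084957, q_12 = 28·199072328527979 + 14156432509074 = 5588181631292486 → 263202239873084957/5588181631292486
APPEND 12: p_13 = 12·263202239873084957 + 9376266954514864 = 3167803145431534348, q_13 = 12·5588181631292486 + 199072328527979 = 67257251904037811 → 3167803145431534348/67257251904037811
APPEND 19: p_14 = 19·3167803145431534348 + 263202239873084957 = 60451462003072237569, q_14 = 19·67257251904037811 + 5588181631292486 = 1283475967808010895 → 60451462003072237569/1283475967808010895
APPEND 28: p_15 = 28·60451462003072237569 + 3167803145431534348 = 1695808739231454186280, q_15 = 28·1283475967808010895 + 67257251904037811 = 36004584350528342871 → 1695808739231454186280/36004584350528342871
APPEND 42: p_16 = 42·1695808739231454186280 + 60451462003072237569 = 71284418509724148061329, q_16 = 42·36004584350528342871 + 1283475967808010895 = 1513476018689998411477 → 71284418509724148061329/1513476018689998411477
APPEND 9: p_17 = 9·71284418509724148061329 + 1695808739231454186280 = 643255575326748786738241, q_17 = 9·1513476018689998411477 + 36004584350528342871 = 13657288752560514046164 → 643255575326748786738241/13657288752560514046164
APPEND 27: p_18 = 27·643255575326748786738241 + 71284418509724148061329 = 17439184952331941389993836, q_18 = 27·13657288752560514046164 + 1513476018689998411477 = 370260272337823877657905 → 17439184952331941389993836/370260272337823877657905
APPEND 17: p_19 = 17·17439184952331941389993836 + 643255575326748786738241 = 297109399764969752416633453, q_19 = 17·370260272337823877657905 + 13657288752560514046164 = 6308081918495566434230549 → 297109399764969752416633453/6308081918495566434230549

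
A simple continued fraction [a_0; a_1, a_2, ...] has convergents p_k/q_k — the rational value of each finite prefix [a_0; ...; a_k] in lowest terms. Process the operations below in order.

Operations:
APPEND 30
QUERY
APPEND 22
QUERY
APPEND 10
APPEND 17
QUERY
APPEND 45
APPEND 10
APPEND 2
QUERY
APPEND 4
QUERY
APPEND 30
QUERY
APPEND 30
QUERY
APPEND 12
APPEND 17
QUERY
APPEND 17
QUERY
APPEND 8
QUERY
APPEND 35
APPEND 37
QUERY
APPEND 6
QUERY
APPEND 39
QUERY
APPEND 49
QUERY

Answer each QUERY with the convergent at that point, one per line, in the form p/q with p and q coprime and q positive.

APPEND 30: p_0 = 30·1 + 0 = 30, q_0 = 30·0 + 1 = 1 → 30/1
APPEND 22: p_1 = 22·30 + 1 = 661, q_1 = 22·1 + 0 = 22 → 661/22
APPEND 10: p_2 = 10·661 + 30 = 6640, q_2 = 10·22 + 1 = 221 → 6640/221
APPEND 17: p_3 = 17·6640 + 661 = 113541, q_3 = 17·221 + 22 = 3779 → 113541/3779
APPEND 45: p_4 = 45·113541 + 6640 = 5115985, q_4 = 45·3779 + 221 = 170276 → 5115985/170276
APPEND 10: p_5 = 10·5115985 + 113541 = 51273391, q_5 = 10·170276 + 3779 = 1706539 → 51273391/1706539
APPEND 2: p_6 = 2·51273391 + 5115985 = 107662767, q_6 = 2·1706539 + 170276 = 3583354 → 107662767/3583354
APPEND 4: p_7 = 4·107662767 + 51273391 = 481924459, q_7 = 4·3583354 + 1706539 = 16039955 → 481924459/16039955
APPEND 30: p_8 = 30·481924459 + 107662767 = 14565396537, q_8 = 30·16039955 + 3583354 = 484782004 → 14565396537/484782004
APPEND 30: p_9 = 30·14565396537 + 481924459 = 437443820569, q_9 = 30·484782004 + 16039955 = 14559500075 → 437443820569/14559500075
APPEND 12: p_10 = 12·437443820569 + 14565396537 = 5263891243365, q_10 = 12·14559500075 + 484782004 = 175198782904 → 5263891243365/175198782904
APPEND 17: p_11 = 17·5263891243365 + 437443820569 = 89923594957774, q_11 = 17·175198782904 + 14559500075 = 2992938809443 → 89923594957774/2992938809443
APPEND 17: p_12 = 17·89923594957774 + 5263891243365 = 1533965005525523, q_12 = 17·2992938809443 + 175198782904 = 51055158543435 → 1533965005525523/51055158543435
APPEND 8: p_13 = 8·1533965005525523 + 89923594957774 = 12361643639161958, q_13 = 8·51055158543435 + 2992938809443 = 411434207156923 → 12361643639161958/411434207156923
APPEND 35: p_14 = 35·12361643639161958 + 1533965005525523 = 434191492376194053, q_14 = 35·411434207156923 + 51055158543435 = 14451252409035740 → 434191492376194053/14451252409035740
APPEND 37: p_15 = 37·434191492376194053 + 12361643639161958 = 16077446861558341919, q_15 = 37·14451252409035740 + 411434207156923 = 535107773341479303 → 16077446861558341919/535107773341479303
APPEND 6: p_16 = 6·16077446861558341919 + 434191492376194053 = 96898872661726245567, q_16 = 6·535107773341479303 + 14451252409035740 = 3225097892457911558 → 96898872661726245567/3225097892457911558
APPEND 39: p_17 = 39·96898872661726245567 + 16077446861558341919 = 3795133480668881919032, q_17 = 39·3225097892457911558 + 535107773341479303 = 126313925579200030065 → 3795133480668881919032/126313925579200030065
APPEND 49: p_18 = 49·3795133480668881919032 + 96898872661726245567 = 186058439425436940278135, q_18 = 49·126313925579200030065 + 3225097892457911558 = 6192607451273259384743 → 186058439425436940278135/6192607451273259384743

30/1
661/22
113541/3779
107662767/3583354
481924459/16039955
14565396537/484782004
437443820569/14559500075
89923594957774/2992938809443
1533965005525523/51055158543435
12361643639161958/411434207156923
16077446861558341919/535107773341479303
96898872661726245567/3225097892457911558
3795133480668881919032/126313925579200030065
186058439425436940278135/6192607451273259384743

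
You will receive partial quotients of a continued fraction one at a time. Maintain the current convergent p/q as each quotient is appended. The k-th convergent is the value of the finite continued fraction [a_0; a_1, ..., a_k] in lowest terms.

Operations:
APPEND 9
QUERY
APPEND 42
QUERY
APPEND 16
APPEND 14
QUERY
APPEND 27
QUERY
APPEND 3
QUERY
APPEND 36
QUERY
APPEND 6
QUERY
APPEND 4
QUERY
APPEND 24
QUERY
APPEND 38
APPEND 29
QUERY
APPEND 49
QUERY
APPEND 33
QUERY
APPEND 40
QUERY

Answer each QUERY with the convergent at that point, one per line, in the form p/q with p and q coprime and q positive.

APPEND 9: p_0 = 9·1 + 0 = 9, q_0 = 9·0 + 1 = 1 → 9/1
APPEND 42: p_1 = 42·9 + 1 = 379, q_1 = 42·1 + 0 = 42 → 379/42
APPEND 16: p_2 = 16·379 + 9 = 6073, q_2 = 16·42 + 1 = 673 → 6073/673
APPEND 14: p_3 = 14·6073 + 379 = 85401, q_3 = 14·673 + 42 = 9464 → 85401/9464
APPEND 27: p_4 = 27·85401 + 6073 = 2311900, q_4 = 27·9464 + 673 = 256201 → 2311900/256201
APPEND 3: p_5 = 3·2311900 + 85401 = 7021101, q_5 = 3·256201 + 9464 = 778067 → 7021101/778067
APPEND 36: p_6 = 36·7021101 + 2311900 = 255071536, q_6 = 36·778067 + 256201 = 28266613 → 255071536/28266613
APPEND 6: p_7 = 6·255071536 + 7021101 = 1537450317, q_7 = 6·28266613 + 778067 = 170377745 → 1537450317/170377745
APPEND 4: p_8 = 4·1537450317 + 255071536 = 6404872804, q_8 = 4·170377745 + 28266613 = 709777593 → 6404872804/709777593
APPEND 24: p_9 = 24·6404872804 + 1537450317 = 155254397613, q_9 = 24·709777593 + 170377745 = 17205039977 → 155254397613/17205039977
APPEND 38: p_10 = 38·155254397613 + 6404872804 = 5906071982098, q_10 = 38·17205039977 + 709777593 = 654501296719 → 5906071982098/654501296719
APPEND 29: p_11 = 29·5906071982098 + 155254397613 = 171431341878455, q_11 = 29·654501296719 + 17205039977 = 18997742644828 → 171431341878455/18997742644828
APPEND 49: p_12 = 49·171431341878455 + 5906071982098 = 8406041824026393, q_12 = 49·18997742644828 + 654501296719 = 931543890893291 → 8406041824026393/931543890893291
APPEND 33: p_13 = 33·8406041824026393 + 171431341878455 = 277570811534749424, q_13 = 33·931543890893291 + 18997742644828 = 30759946142123431 → 277570811534749424/30759946142123431
APPEND 40: p_14 = 40·277570811534749424 + 8406041824026393 = 11111238503214003353, q_14 = 40·30759946142123431 + 931543890893291 = 1231329389575830531 → 11111238503214003353/1231329389575830531

9/1
379/42
85401/9464
2311900/256201
7021101/778067
255071536/28266613
1537450317/170377745
6404872804/709777593
155254397613/17205039977
171431341878455/18997742644828
8406041824026393/931543890893291
277570811534749424/30759946142123431
11111238503214003353/1231329389575830531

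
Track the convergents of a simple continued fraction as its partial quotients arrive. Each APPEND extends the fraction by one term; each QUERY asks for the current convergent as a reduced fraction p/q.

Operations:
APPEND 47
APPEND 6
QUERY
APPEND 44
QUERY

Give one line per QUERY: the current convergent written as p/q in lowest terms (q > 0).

APPEND 47: p_0 = 47·1 + 0 = 47, q_0 = 47·0 + 1 = 1 → 47/1
APPEND 6: p_1 = 6·47 + 1 = 283, q_1 = 6·1 + 0 = 6 → 283/6
APPEND 44: p_2 = 44·283 + 47 = 12499, q_2 = 44·6 + 1 = 265 → 12499/265

283/6
12499/265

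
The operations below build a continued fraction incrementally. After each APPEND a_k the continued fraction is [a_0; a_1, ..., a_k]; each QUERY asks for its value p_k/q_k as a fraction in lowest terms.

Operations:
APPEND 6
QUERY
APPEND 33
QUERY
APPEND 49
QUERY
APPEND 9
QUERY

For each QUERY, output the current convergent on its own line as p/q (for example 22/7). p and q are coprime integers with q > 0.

APPEND 6: p_0 = 6·1 + 0 = 6, q_0 = 6·0 + 1 = 1 → 6/1
APPEND 33: p_1 = 33·6 + 1 = 199, q_1 = 33·1 + 0 = 33 → 199/33
APPEND 49: p_2 = 49·199 + 6 = 9757, q_2 = 49·33 + 1 = 1618 → 9757/1618
APPEND 9: p_3 = 9·9757 + 199 = 88012, q_3 = 9·1618 + 33 = 14595 → 88012/14595

6/1
199/33
9757/1618
88012/14595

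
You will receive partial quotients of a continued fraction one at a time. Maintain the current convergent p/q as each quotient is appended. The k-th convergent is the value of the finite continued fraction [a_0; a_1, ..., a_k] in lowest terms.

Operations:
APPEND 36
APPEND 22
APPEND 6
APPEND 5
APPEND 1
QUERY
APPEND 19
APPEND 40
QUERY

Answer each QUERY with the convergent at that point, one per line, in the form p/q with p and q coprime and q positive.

APPEND 36: p_0 = 36·1 + 0 = 36, q_0 = 36·0 + 1 = 1 → 36/1
APPEND 22: p_1 = 22·36 + 1 = 793, q_1 = 22·1 + 0 = 22 → 793/22
APPEND 6: p_2 = 6·793 + 36 = 4794, q_2 = 6·22 + 1 = 133 → 4794/133
APPEND 5: p_3 = 5·4794 + 793 = 24763, q_3 = 5·133 + 22 = 687 → 24763/687
APPEND 1: p_4 = 1·24763 + 4794 = 29557, q_4 = 1·687 + 133 = 820 → 29557/820
APPEND 19: p_5 = 19·29557 + 24763 = 586346, q_5 = 19·820 + 687 = 16267 → 586346/16267
APPEND 40: p_6 = 40·586346 + 29557 = 23483397, q_6 = 40·16267 + 820 = 651500 → 23483397/651500

29557/820
23483397/651500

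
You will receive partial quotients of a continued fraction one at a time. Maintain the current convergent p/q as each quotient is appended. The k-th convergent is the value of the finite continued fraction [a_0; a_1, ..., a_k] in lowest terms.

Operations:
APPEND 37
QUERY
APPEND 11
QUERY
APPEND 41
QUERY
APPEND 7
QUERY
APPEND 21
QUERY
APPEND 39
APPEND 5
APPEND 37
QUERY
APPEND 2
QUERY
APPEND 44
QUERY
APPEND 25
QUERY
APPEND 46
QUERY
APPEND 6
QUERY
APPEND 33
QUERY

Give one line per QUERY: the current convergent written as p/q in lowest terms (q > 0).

37/1
408/11
16765/452
117763/3175
2489788/67127
18174948226/490013507
36838483715/993199781
1639068231686/44190803871
41013544275865/1105763296556
1888262104921476/50909302445447
11370586173804721/306561577969238
377117605840477269/10167441375430301

APPEND 37: p_0 = 37·1 + 0 = 37, q_0 = 37·0 + 1 = 1 → 37/1
APPEND 11: p_1 = 11·37 + 1 = 408, q_1 = 11·1 + 0 = 11 → 408/11
APPEND 41: p_2 = 41·408 + 37 = 16765, q_2 = 41·11 + 1 = 452 → 16765/452
APPEND 7: p_3 = 7·16765 + 408 = 117763, q_3 = 7·452 + 11 = 3175 → 117763/3175
APPEND 21: p_4 = 21·117763 + 16765 = 2489788, q_4 = 21·3175 + 452 = 67127 → 2489788/67127
APPEND 39: p_5 = 39·2489788 + 117763 = 97219495, q_5 = 39·67127 + 3175 = 2621128 → 97219495/2621128
APPEND 5: p_6 = 5·97219495 + 2489788 = 488587263, q_6 = 5·2621128 + 67127 = 13172767 → 488587263/13172767
APPEND 37: p_7 = 37·488587263 + 97219495 = 18174948226, q_7 = 37·13172767 + 2621128 = 490013507 → 18174948226/490013507
APPEND 2: p_8 = 2·18174948226 + 488587263 = 36838483715, q_8 = 2·490013507 + 13172767 = 993199781 → 36838483715/993199781
APPEND 44: p_9 = 44·36838483715 + 18174948226 = 1639068231686, q_9 = 44·993199781 + 490013507 = 44190803871 → 1639068231686/44190803871
APPEND 25: p_10 = 25·1639068231686 + 36838483715 = 41013544275865, q_10 = 25·44190803871 + 993199781 = 1105763296556 → 41013544275865/1105763296556
APPEND 46: p_11 = 46·41013544275865 + 1639068231686 = 1888262104921476, q_11 = 46·1105763296556 + 44190803871 = 50909302445447 → 1888262104921476/50909302445447
APPEND 6: p_12 = 6·1888262104921476 + 41013544275865 = 11370586173804721, q_12 = 6·50909302445447 + 1105763296556 = 306561577969238 → 11370586173804721/306561577969238
APPEND 33: p_13 = 33·11370586173804721 + 1888262104921476 = 377117605840477269, q_13 = 33·306561577969238 + 50909302445447 = 10167441375430301 → 377117605840477269/10167441375430301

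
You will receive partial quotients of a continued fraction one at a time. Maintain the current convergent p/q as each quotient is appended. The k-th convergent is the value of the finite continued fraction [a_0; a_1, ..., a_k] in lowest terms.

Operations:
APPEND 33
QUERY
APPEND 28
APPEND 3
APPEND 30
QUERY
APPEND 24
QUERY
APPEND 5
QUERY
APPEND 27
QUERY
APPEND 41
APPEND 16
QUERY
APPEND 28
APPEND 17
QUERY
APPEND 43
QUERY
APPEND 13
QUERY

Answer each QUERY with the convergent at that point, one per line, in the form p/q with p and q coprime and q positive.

33/1
85165/2578
2046768/61957
10319005/312363
280659903/8495758
184558660351/5586710814
88230276362903/2670787911775
3799081043469685/115000656747558
49476283841468808/1497679325630029

APPEND 33: p_0 = 33·1 + 0 = 33, q_0 = 33·0 + 1 = 1 → 33/1
APPEND 28: p_1 = 28·33 + 1 = 925, q_1 = 28·1 + 0 = 28 → 925/28
APPEND 3: p_2 = 3·925 + 33 = 2808, q_2 = 3·28 + 1 = 85 → 2808/85
APPEND 30: p_3 = 30·2808 + 925 = 85165, q_3 = 30·85 + 28 = 2578 → 85165/2578
APPEND 24: p_4 = 24·85165 + 2808 = 2046768, q_4 = 24·2578 + 85 = 61957 → 2046768/61957
APPEND 5: p_5 = 5·2046768 + 85165 = 10319005, q_5 = 5·61957 + 2578 = 312363 → 10319005/312363
APPEND 27: p_6 = 27·10319005 + 2046768 = 280659903, q_6 = 27·312363 + 61957 = 8495758 → 280659903/8495758
APPEND 41: p_7 = 41·280659903 + 10319005 = 11517375028, q_7 = 41·8495758 + 312363 = 348638441 → 11517375028/348638441
APPEND 16: p_8 = 16·11517375028 + 280659903 = 184558660351, q_8 = 16·348638441 + 8495758 = 5586710814 → 184558660351/5586710814
APPEND 28: p_9 = 28·184558660351 + 11517375028 = 5179159864856, q_9 = 28·5586710814 + 348638441 = 156776541233 → 5179159864856/156776541233
APPEND 17: p_10 = 17·5179159864856 + 184558660351 = 88230276362903, q_10 = 17·156776541233 + 5586710814 = 2670787911775 → 88230276362903/2670787911775
APPEND 43: p_11 = 43·88230276362903 + 5179159864856 = 3799081043469685, q_11 = 43·2670787911775 + 156776541233 = 115000656747558 → 3799081043469685/115000656747558
APPEND 13: p_12 = 13·3799081043469685 + 88230276362903 = 49476283841468808, q_12 = 13·115000656747558 + 2670787911775 = 1497679325630029 → 49476283841468808/1497679325630029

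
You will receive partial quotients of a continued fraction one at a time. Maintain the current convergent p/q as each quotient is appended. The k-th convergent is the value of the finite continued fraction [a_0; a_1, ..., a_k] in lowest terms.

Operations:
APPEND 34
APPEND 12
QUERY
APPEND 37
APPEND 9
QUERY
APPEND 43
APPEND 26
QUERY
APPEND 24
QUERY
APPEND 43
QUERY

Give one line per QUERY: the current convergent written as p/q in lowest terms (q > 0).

409/12
136912/4017
153598870/4506593
3692275263/108331408
158921435179/4662757137

APPEND 34: p_0 = 34·1 + 0 = 34, q_0 = 34·0 + 1 = 1 → 34/1
APPEND 12: p_1 = 12·34 + 1 = 409, q_1 = 12·1 + 0 = 12 → 409/12
APPEND 37: p_2 = 37·409 + 34 = 15167, q_2 = 37·12 + 1 = 445 → 15167/445
APPEND 9: p_3 = 9·15167 + 409 = 136912, q_3 = 9·445 + 12 = 4017 → 136912/4017
APPEND 43: p_4 = 43·136912 + 15167 = 5902383, q_4 = 43·4017 + 445 = 173176 → 5902383/173176
APPEND 26: p_5 = 26·5902383 + 136912 = 153598870, q_5 = 26·173176 + 4017 = 4506593 → 153598870/4506593
APPEND 24: p_6 = 24·153598870 + 5902383 = 3692275263, q_6 = 24·4506593 + 173176 = 108331408 → 3692275263/108331408
APPEND 43: p_7 = 43·3692275263 + 153598870 = 158921435179, q_7 = 43·108331408 + 4506593 = 4662757137 → 158921435179/4662757137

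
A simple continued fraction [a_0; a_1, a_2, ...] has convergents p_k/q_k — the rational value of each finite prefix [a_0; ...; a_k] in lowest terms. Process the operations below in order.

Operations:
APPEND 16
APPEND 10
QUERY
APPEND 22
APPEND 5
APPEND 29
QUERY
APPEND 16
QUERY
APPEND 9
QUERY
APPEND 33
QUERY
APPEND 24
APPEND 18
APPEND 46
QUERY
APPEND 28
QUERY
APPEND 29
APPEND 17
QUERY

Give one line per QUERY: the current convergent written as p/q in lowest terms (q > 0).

APPEND 16: p_0 = 16·1 + 0 = 16, q_0 = 16·0 + 1 = 1 → 16/1
APPEND 10: p_1 = 10·16 + 1 = 161, q_1 = 10·1 + 0 = 10 → 161/10
APPEND 22: p_2 = 22·161 + 16 = 3558, q_2 = 22·10 + 1 = 221 → 3558/221
APPEND 5: p_3 = 5·3558 + 161 = 17951, q_3 = 5·221 + 10 = 1115 → 17951/1115
APPEND 29: p_4 = 29·17951 + 3558 = 524137, q_4 = 29·1115 + 221 = 32556 → 524137/32556
APPEND 16: p_5 = 16·524137 + 17951 = 8404143, q_5 = 16·32556 + 1115 = 522011 → 8404143/522011
APPEND 9: p_6 = 9·8404143 + 524137 = 76161424, q_6 = 9·522011 + 32556 = 4730655 → 76161424/4730655
APPEND 33: p_7 = 33·76161424 + 8404143 = 2521731135, q_7 = 33·4730655 + 522011 = 156633626 → 2521731135/156633626
APPEND 24: p_8 = 24·2521731135 + 76161424 = 60597708664, q_8 = 24·156633626 + 4730655 = 3763937679 → 60597708664/3763937679
APPEND 18: p_9 = 18·60597708664 + 2521731135 = 1093280487087, q_9 = 18·3763937679 + 156633626 = 67907511848 → 1093280487087/67907511848
APPEND 46: p_10 = 46·1093280487087 + 60597708664 = 50351500114666, q_10 = 46·67907511848 + 3763937679 = 3127509482687 → 50351500114666/3127509482687
APPEND 28: p_11 = 28·50351500114666 + 1093280487087 = 1410935283697735, q_11 = 28·3127509482687 + 67907511848 = 87638173027084 → 1410935283697735/87638173027084
APPEND 29: p_12 = 29·1410935283697735 + 50351500114666 = 40967474727348981, q_12 = 29·87638173027084 + 3127509482687 = 2544634527268123 → 40967474727348981/2544634527268123
APPEND 17: p_13 = 17·40967474727348981 + 1410935283697735 = 697858005648630412, q_13 = 17·2544634527268123 + 87638173027084 = 43346425136585175 → 697858005648630412/43346425136585175

161/10
524137/32556
8404143/522011
76161424/4730655
2521731135/156633626
50351500114666/3127509482687
1410935283697735/87638173027084
697858005648630412/43346425136585175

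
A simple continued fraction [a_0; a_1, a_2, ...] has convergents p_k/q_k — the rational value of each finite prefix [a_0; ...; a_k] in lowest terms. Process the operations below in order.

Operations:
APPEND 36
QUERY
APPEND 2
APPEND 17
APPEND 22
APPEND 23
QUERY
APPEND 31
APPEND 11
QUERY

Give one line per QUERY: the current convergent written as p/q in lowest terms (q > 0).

36/1
649118/17791
222308193/6093014

APPEND 36: p_0 = 36·1 + 0 = 36, q_0 = 36·0 + 1 = 1 → 36/1
APPEND 2: p_1 = 2·36 + 1 = 73, q_1 = 2·1 + 0 = 2 → 73/2
APPEND 17: p_2 = 17·73 + 36 = 1277, q_2 = 17·2 + 1 = 35 → 1277/35
APPEND 22: p_3 = 22·1277 + 73 = 28167, q_3 = 22·35 + 2 = 772 → 28167/772
APPEND 23: p_4 = 23·28167 + 1277 = 649118, q_4 = 23·772 + 35 = 17791 → 649118/17791
APPEND 31: p_5 = 31·649118 + 28167 = 20150825, q_5 = 31·17791 + 772 = 552293 → 20150825/552293
APPEND 11: p_6 = 11·20150825 + 649118 = 222308193, q_6 = 11·552293 + 17791 = 6093014 → 222308193/6093014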